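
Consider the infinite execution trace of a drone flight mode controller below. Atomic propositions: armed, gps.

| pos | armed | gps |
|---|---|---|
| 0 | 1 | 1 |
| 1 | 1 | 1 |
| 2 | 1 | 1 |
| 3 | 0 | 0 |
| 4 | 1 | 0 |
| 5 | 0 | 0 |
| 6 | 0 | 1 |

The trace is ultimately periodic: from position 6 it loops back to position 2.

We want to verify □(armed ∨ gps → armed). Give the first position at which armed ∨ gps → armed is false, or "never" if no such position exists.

Check armed ∨ gps → armed at each position in order: 0 ✓, 1 ✓, 2 ✓, 3 ✓, 4 ✓, 5 ✓.
At position 6 the labels are {gps}, so armed ∨ gps → armed is false there. This is the first violation.

6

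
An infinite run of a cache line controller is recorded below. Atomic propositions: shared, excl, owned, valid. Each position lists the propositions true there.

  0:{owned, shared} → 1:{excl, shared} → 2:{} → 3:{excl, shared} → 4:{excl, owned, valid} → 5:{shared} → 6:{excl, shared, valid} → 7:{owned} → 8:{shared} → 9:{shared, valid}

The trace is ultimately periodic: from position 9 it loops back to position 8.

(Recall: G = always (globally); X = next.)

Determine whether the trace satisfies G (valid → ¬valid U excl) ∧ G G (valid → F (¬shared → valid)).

valid → ¬valid U excl must hold at every position from 0 onward. It fails at position 9, so G (valid → ¬valid U excl) is false.
Positions where valid holds: 4, 6, 9.
Check ¬valid U excl at each: 4→ok, 6→ok, 9→fails.
G (valid → F (¬shared → valid)) holds at every position 0..9, and those are all positions ever visited, so G G (valid → F (¬shared → valid)) holds.
At position 0: G (valid → ¬valid U excl) is false; G G (valid → F (¬shared → valid)) is true; so G (valid → ¬valid U excl) ∧ G G (valid → F (¬shared → valid)) is false.

Violated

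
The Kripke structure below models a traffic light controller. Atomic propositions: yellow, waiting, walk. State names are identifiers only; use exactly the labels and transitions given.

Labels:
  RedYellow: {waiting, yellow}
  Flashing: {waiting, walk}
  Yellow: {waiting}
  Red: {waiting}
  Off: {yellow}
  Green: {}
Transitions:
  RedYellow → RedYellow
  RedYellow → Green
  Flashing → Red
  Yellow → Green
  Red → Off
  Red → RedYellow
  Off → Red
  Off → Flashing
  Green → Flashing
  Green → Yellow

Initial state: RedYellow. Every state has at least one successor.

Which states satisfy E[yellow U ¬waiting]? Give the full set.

States satisfying yellow: {RedYellow, Off}.
States satisfying ¬waiting: {Off, Green}.
States satisfying E[yellow U ¬waiting]: {RedYellow, Off, Green}.

{RedYellow, Off, Green}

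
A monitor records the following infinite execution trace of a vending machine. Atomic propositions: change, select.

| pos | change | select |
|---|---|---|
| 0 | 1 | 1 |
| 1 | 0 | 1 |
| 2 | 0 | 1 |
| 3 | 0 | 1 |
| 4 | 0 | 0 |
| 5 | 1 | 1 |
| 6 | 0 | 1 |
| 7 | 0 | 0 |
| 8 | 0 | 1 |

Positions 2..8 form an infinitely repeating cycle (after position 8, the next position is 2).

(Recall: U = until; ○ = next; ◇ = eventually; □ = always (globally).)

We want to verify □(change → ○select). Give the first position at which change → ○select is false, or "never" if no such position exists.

never

change → ○select holds at every position 0..8, and those are all the positions the trace ever visits, so the invariant □(change → ○select) is never violated.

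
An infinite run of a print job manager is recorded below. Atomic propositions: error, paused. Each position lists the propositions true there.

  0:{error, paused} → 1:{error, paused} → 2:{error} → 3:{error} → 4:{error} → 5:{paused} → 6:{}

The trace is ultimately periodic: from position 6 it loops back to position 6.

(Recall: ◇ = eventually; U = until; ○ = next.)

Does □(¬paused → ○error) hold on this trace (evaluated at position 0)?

No

¬paused → ○error must hold at every position from 0 onward. It fails at position 4, so □(¬paused → ○error) is false.
Positions where ¬paused holds: 2, 3, 4, 6.
Check ○error at each: 2→ok, 3→ok, 4→fails, 6→fails.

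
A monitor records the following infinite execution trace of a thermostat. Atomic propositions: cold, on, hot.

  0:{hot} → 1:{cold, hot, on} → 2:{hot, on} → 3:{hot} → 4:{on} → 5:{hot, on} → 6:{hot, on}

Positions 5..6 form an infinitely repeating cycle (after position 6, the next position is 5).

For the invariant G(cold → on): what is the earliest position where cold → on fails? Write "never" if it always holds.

cold → on holds at every position 0..6, and those are all the positions the trace ever visits, so the invariant G(cold → on) is never violated.

never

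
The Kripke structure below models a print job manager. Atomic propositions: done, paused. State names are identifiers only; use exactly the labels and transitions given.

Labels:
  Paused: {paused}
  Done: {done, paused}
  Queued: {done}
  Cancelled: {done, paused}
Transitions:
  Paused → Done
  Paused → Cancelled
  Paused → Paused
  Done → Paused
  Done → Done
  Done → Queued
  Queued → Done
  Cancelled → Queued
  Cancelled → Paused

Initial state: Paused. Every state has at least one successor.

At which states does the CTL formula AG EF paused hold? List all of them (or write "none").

States satisfying EF paused: {Paused, Done, Queued, Cancelled}.
States satisfying AG EF paused: {Paused, Done, Queued, Cancelled}.

{Paused, Done, Queued, Cancelled}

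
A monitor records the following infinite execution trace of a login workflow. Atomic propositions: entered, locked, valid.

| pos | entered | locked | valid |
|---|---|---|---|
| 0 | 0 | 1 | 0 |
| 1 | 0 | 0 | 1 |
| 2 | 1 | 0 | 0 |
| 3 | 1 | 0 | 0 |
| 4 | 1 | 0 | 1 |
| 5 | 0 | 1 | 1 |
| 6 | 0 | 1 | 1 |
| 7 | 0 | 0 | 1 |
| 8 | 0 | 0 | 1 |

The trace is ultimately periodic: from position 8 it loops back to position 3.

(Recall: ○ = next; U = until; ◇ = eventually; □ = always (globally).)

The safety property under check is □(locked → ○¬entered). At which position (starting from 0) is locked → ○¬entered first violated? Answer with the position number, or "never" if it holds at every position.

locked → ○¬entered holds at every position 0..8, and those are all the positions the trace ever visits, so the invariant □(locked → ○¬entered) is never violated.

never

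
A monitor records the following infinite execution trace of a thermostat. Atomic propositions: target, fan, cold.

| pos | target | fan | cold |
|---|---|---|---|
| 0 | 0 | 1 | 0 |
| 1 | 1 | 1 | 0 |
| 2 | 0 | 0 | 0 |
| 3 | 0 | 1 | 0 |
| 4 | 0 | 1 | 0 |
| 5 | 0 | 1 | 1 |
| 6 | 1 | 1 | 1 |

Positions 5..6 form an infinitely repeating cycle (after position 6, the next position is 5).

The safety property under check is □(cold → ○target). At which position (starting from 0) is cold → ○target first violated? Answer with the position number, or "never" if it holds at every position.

6

Check cold → ○target at each position in order: 0 ✓, 1 ✓, 2 ✓, 3 ✓, 4 ✓, 5 ✓.
At position 6 the labels are {cold, fan, target} and the next position 5 has {cold, fan}, so cold → ○target is false there. This is the first violation.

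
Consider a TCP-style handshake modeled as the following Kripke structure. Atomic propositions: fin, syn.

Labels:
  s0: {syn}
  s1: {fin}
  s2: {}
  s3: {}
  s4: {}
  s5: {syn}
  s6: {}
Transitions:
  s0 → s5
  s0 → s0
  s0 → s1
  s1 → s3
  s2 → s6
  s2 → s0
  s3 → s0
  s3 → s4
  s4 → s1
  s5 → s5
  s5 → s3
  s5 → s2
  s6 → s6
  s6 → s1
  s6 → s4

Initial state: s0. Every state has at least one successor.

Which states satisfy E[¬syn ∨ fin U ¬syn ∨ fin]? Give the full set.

{s1, s2, s3, s4, s6}

States satisfying ¬syn ∨ fin: {s1, s2, s3, s4, s6}.
States satisfying E[¬syn ∨ fin U ¬syn ∨ fin]: {s1, s2, s3, s4, s6}.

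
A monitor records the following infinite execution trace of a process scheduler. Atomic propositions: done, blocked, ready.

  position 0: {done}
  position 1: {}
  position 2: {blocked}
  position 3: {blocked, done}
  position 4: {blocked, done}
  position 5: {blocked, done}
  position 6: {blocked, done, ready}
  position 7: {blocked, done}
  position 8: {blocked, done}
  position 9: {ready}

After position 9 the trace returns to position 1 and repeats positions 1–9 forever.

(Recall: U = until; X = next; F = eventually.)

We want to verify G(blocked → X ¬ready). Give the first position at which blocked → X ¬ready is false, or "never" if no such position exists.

Check blocked → X ¬ready at each position in order: 0 ✓, 1 ✓, 2 ✓, 3 ✓, 4 ✓.
At position 5 the labels are {blocked, done} and the next position 6 has {blocked, done, ready}, so blocked → X ¬ready is false there. This is the first violation.

5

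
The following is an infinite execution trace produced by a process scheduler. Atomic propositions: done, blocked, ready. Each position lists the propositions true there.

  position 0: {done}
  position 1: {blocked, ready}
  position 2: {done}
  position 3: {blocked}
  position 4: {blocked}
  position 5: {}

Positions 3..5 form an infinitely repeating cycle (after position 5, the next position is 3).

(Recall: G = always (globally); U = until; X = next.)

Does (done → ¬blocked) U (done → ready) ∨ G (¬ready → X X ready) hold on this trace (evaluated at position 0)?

Walking from position 0: done → ready first holds at position 1, and done → ¬blocked holds at every earlier position along the way, so (done → ¬blocked) U (done → ready) holds.
¬ready → X X ready must hold at every position from 0 onward. It fails at position 0, so G (¬ready → X X ready) is false.
Positions where ¬ready holds: 0, 2, 3, 4, 5.
Check X X ready at each: 0→fails, 2→fails, 3→fails, 4→fails, 5→fails.
At position 0: (done → ¬blocked) U (done → ready) is true; G (¬ready → X X ready) is false; so (done → ¬blocked) U (done → ready) ∨ G (¬ready → X X ready) is true.

Holds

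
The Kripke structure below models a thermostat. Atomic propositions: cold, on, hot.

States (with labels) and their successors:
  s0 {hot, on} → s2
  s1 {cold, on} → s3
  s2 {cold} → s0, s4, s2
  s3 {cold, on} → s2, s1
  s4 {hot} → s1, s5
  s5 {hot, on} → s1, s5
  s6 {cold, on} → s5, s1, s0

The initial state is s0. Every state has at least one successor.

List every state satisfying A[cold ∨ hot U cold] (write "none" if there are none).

States satisfying cold ∨ hot: {s0, s1, s2, s3, s4, s5, s6}.
States satisfying cold: {s1, s2, s3, s6}.
States satisfying A[cold ∨ hot U cold]: {s0, s1, s2, s3, s6}.

{s0, s1, s2, s3, s6}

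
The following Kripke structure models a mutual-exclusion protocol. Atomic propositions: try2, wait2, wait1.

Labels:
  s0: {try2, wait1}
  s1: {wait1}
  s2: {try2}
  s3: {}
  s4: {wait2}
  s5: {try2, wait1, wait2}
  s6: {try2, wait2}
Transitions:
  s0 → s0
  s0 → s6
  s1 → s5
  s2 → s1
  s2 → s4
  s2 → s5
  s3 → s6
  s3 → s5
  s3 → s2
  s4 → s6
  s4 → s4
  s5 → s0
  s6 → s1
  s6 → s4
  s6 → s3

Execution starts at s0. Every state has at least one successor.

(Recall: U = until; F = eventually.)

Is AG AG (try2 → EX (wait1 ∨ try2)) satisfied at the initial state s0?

States satisfying AG (try2 → EX (wait1 ∨ try2)): {s0, s1, s2, s3, s4, s5, s6}.
States satisfying AG AG (try2 → EX (wait1 ∨ try2)): {s0, s1, s2, s3, s4, s5, s6}.
Every state reachable from s0 satisfies AG (try2 → EX (wait1 ∨ try2)).
s0 ∈ Sat(AG AG (try2 → EX (wait1 ∨ try2))).

Yes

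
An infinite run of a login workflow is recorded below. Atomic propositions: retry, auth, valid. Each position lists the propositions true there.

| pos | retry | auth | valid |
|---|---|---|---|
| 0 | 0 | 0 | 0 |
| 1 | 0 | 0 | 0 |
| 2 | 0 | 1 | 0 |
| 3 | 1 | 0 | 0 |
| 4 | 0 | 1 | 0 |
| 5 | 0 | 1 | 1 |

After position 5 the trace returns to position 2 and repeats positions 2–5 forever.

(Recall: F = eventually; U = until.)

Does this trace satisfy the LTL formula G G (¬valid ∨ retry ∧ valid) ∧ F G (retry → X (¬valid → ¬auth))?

G (¬valid ∨ retry ∧ valid) must hold at every position from 0 onward. It fails at position 0, so G G (¬valid ∨ retry ∧ valid) is false.
G (retry → X (¬valid → ¬auth)) is false at every position 0..5, so it never becomes true and F G (retry → X (¬valid → ¬auth)) fails.
At position 0: G G (¬valid ∨ retry ∧ valid) is false; F G (retry → X (¬valid → ¬auth)) is false; so G G (¬valid ∨ retry ∧ valid) ∧ F G (retry → X (¬valid → ¬auth)) is false.

Violated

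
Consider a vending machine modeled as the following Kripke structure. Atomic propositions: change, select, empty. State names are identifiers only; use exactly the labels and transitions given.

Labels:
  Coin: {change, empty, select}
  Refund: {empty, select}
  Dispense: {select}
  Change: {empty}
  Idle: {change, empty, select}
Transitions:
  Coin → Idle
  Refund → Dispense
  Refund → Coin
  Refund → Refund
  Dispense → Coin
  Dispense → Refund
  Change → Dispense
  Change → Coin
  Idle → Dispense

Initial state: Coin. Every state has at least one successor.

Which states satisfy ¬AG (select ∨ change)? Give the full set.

{Change}

States satisfying select ∨ change: {Coin, Refund, Dispense, Idle}.
States satisfying AG (select ∨ change): {Coin, Refund, Dispense, Idle}.
States satisfying ¬AG (select ∨ change): {Change}.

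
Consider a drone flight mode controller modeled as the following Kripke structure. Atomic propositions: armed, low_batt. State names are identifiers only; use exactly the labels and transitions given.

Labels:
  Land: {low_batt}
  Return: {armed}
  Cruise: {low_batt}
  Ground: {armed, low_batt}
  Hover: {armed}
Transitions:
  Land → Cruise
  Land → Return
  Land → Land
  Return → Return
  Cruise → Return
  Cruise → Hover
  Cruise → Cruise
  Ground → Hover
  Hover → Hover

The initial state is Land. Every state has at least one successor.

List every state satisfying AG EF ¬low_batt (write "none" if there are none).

{Land, Return, Cruise, Ground, Hover}

States satisfying EF ¬low_batt: {Land, Return, Cruise, Ground, Hover}.
States satisfying AG EF ¬low_batt: {Land, Return, Cruise, Ground, Hover}.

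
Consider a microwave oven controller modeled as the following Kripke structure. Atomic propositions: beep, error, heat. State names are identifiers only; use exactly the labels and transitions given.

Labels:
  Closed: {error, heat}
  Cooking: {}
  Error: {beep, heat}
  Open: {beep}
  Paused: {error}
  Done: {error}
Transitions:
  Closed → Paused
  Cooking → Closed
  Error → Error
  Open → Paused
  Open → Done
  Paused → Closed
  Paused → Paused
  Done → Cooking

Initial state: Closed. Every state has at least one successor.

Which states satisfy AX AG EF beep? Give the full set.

States satisfying AG EF beep: {Error}.
States satisfying AX AG EF beep: {Error}.

{Error}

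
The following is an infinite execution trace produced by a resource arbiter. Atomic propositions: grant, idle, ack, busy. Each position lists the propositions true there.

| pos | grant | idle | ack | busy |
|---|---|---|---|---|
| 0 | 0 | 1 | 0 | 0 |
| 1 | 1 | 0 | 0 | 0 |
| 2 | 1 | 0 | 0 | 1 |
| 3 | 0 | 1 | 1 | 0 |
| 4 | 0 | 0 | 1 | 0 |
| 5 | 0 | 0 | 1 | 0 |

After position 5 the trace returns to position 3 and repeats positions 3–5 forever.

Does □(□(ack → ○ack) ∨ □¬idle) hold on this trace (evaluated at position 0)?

□(ack → ○ack) ∨ □¬idle holds at every position 0..5, and those are all positions ever visited, so □(□(ack → ○ack) ∨ □¬idle) holds.

Holds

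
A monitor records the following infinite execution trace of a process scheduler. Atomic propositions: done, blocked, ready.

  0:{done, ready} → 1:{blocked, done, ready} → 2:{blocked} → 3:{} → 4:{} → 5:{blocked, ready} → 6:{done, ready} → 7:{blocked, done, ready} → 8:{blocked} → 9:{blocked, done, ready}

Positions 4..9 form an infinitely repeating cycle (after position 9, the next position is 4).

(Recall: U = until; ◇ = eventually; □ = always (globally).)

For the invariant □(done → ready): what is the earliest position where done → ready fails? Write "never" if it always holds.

done → ready holds at every position 0..9, and those are all the positions the trace ever visits, so the invariant □(done → ready) is never violated.

never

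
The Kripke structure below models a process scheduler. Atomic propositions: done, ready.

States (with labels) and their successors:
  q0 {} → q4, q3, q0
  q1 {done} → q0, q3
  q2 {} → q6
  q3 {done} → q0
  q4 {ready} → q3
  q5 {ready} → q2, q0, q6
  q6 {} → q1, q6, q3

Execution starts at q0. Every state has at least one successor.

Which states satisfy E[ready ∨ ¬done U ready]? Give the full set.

{q0, q4, q5}

States satisfying ready ∨ ¬done: {q0, q2, q4, q5, q6}.
States satisfying ready: {q4, q5}.
States satisfying E[ready ∨ ¬done U ready]: {q0, q4, q5}.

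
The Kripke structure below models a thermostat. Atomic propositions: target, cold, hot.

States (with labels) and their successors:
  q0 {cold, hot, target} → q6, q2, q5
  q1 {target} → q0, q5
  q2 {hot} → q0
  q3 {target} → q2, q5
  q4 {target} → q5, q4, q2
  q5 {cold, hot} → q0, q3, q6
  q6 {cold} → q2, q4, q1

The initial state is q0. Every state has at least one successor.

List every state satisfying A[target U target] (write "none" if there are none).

{q0, q1, q3, q4}

States satisfying target: {q0, q1, q3, q4}.
States satisfying A[target U target]: {q0, q1, q3, q4}.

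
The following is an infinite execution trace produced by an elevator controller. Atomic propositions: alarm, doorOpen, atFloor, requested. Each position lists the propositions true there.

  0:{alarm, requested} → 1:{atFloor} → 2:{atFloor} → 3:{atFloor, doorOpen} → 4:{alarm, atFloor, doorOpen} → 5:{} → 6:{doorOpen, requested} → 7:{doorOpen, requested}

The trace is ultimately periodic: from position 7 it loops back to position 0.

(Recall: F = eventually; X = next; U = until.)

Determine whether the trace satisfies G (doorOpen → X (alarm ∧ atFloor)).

No

doorOpen → X (alarm ∧ atFloor) must hold at every position from 0 onward. It fails at position 4, so G (doorOpen → X (alarm ∧ atFloor)) is false.
Positions where doorOpen holds: 3, 4, 6, 7.
Check X (alarm ∧ atFloor) at each: 3→ok, 4→fails, 6→fails, 7→fails.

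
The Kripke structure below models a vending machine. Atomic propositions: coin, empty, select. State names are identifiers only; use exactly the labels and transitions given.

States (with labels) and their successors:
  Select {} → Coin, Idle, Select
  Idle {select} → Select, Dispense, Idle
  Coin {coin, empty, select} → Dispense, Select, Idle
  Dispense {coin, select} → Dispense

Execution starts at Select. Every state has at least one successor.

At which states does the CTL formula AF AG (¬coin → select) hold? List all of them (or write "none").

{Dispense}

States satisfying AG (¬coin → select): {Dispense}.
States satisfying AF AG (¬coin → select): {Dispense}.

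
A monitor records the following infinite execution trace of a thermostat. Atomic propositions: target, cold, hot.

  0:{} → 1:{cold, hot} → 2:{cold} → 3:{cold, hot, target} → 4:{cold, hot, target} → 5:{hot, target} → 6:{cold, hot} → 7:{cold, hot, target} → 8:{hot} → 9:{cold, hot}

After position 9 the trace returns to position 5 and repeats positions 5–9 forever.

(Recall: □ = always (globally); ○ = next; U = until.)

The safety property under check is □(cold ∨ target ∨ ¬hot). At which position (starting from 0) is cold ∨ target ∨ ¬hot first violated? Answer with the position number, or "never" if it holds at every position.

Check cold ∨ target ∨ ¬hot at each position in order: 0 ✓, 1 ✓, 2 ✓, 3 ✓, 4 ✓, 5 ✓, 6 ✓, 7 ✓.
At position 8 the labels are {hot}, so cold ∨ target ∨ ¬hot is false there. This is the first violation.

8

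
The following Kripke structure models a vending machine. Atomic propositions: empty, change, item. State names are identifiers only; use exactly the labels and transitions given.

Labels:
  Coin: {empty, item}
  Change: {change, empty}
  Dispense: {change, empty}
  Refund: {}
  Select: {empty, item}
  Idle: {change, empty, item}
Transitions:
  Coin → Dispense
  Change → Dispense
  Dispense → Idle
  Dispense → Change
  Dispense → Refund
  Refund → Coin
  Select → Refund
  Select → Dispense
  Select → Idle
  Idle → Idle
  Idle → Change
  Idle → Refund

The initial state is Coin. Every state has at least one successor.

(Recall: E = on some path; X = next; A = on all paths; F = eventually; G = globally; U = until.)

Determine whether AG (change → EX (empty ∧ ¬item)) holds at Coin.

Satisfied

States satisfying change → EX (empty ∧ ¬item): {Coin, Change, Dispense, Refund, Select, Idle}.
States satisfying AG (change → EX (empty ∧ ¬item)): {Coin, Change, Dispense, Refund, Select, Idle}.
Every state reachable from Coin satisfies change → EX (empty ∧ ¬item).
Coin ∈ Sat(AG (change → EX (empty ∧ ¬item))).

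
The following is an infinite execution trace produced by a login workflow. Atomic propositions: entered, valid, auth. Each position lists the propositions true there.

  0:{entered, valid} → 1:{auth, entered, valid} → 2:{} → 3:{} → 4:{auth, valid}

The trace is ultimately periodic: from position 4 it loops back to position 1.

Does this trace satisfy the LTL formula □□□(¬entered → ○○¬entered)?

No

□□(¬entered → ○○¬entered) must hold at every position from 0 onward. It fails at position 0, so □□□(¬entered → ○○¬entered) is false.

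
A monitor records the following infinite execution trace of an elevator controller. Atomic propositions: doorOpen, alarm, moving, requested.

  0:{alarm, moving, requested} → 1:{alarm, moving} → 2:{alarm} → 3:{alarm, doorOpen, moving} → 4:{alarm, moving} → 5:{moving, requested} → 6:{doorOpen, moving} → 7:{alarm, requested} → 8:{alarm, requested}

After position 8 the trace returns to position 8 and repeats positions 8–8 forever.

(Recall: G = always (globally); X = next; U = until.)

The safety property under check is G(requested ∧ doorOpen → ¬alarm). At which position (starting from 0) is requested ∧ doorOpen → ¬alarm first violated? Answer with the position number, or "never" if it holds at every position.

never

requested ∧ doorOpen → ¬alarm holds at every position 0..8, and those are all the positions the trace ever visits, so the invariant G(requested ∧ doorOpen → ¬alarm) is never violated.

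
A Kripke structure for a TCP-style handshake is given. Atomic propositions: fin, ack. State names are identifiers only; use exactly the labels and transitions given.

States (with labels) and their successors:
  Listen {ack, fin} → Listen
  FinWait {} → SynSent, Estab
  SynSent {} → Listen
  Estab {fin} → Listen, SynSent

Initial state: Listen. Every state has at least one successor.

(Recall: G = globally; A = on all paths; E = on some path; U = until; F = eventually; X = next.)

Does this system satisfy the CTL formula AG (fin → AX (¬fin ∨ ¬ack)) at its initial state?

Violated

States satisfying fin → AX (¬fin ∨ ¬ack): {FinWait, SynSent}.
States satisfying AG (fin → AX (¬fin ∨ ¬ack)): ∅.
Listen is reachable from Listen and violates fin → AX (¬fin ∨ ¬ack), so AG fails at Listen.
Listen ∉ Sat(AG (fin → AX (¬fin ∨ ¬ack))).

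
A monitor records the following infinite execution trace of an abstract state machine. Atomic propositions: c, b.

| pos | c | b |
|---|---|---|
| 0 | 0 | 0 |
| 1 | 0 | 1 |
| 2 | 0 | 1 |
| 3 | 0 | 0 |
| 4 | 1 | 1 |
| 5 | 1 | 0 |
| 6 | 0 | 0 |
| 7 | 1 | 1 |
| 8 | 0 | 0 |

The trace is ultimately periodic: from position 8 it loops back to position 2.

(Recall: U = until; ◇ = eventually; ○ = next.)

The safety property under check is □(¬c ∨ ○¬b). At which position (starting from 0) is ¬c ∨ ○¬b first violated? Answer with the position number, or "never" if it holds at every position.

never

¬c ∨ ○¬b holds at every position 0..8, and those are all the positions the trace ever visits, so the invariant □(¬c ∨ ○¬b) is never violated.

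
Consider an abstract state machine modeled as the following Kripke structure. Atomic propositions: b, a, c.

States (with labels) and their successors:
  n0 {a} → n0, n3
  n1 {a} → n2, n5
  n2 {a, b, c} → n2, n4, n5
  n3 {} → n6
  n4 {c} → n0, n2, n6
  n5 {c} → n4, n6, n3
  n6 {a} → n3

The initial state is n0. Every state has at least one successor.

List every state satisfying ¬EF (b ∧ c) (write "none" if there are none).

States satisfying b ∧ c: {n2}.
States satisfying EF (b ∧ c): {n1, n2, n4, n5}.
States satisfying ¬EF (b ∧ c): {n0, n3, n6}.

{n0, n3, n6}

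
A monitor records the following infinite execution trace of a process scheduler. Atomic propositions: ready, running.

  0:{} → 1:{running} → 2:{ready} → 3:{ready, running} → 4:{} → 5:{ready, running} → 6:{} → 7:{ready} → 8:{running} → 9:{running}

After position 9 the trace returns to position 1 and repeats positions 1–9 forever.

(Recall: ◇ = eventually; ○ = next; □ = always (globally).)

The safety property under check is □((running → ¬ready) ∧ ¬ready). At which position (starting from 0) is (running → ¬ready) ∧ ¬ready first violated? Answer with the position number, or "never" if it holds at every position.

Check (running → ¬ready) ∧ ¬ready at each position in order: 0 ✓, 1 ✓.
At position 2 the labels are {ready}, so (running → ¬ready) ∧ ¬ready is false there. This is the first violation.

2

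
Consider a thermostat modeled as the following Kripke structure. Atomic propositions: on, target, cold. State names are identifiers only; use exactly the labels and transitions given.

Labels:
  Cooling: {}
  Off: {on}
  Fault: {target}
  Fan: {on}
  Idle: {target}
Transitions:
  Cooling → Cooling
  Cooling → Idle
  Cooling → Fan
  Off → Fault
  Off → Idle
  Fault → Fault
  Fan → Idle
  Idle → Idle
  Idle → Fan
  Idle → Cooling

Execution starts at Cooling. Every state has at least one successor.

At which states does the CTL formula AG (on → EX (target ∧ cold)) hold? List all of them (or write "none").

States satisfying on → EX (target ∧ cold): {Cooling, Fault, Idle}.
States satisfying AG (on → EX (target ∧ cold)): {Fault}.

{Fault}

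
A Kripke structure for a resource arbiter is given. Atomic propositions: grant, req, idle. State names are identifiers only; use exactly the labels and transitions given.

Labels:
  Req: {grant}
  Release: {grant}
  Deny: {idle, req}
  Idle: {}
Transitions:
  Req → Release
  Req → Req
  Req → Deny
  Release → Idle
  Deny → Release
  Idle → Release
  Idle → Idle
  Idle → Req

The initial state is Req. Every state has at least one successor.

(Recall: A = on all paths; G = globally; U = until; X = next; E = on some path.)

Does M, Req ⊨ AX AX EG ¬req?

States satisfying AX EG ¬req: {Release, Deny, Idle}.
States satisfying AX AX EG ¬req: {Release, Deny}.
Req ∉ Sat(AX AX EG ¬req).

Does not hold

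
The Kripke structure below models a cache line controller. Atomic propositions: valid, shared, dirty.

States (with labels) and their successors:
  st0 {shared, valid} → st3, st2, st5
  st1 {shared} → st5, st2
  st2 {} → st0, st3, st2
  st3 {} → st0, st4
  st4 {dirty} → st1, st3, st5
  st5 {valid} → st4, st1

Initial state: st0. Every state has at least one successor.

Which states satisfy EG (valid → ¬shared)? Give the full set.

{st1, st2, st3, st4, st5}

States satisfying valid → ¬shared: {st1, st2, st3, st4, st5}.
States satisfying EG (valid → ¬shared): {st1, st2, st3, st4, st5}.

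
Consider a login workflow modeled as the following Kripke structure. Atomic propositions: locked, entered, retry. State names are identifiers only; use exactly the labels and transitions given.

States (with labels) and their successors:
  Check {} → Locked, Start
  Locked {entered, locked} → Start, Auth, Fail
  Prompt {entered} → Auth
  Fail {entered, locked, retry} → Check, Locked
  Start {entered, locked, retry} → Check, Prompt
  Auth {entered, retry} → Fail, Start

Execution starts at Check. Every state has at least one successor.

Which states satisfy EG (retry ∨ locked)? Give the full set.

States satisfying retry ∨ locked: {Locked, Fail, Start, Auth}.
States satisfying EG (retry ∨ locked): {Locked, Fail, Auth}.

{Locked, Fail, Auth}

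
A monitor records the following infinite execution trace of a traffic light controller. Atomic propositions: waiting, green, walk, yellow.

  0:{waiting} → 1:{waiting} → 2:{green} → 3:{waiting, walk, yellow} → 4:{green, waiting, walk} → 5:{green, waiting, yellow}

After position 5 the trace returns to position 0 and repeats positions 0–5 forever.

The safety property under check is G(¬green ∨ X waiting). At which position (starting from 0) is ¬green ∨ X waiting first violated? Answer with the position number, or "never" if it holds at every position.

¬green ∨ X waiting holds at every position 0..5, and those are all the positions the trace ever visits, so the invariant G(¬green ∨ X waiting) is never violated.

never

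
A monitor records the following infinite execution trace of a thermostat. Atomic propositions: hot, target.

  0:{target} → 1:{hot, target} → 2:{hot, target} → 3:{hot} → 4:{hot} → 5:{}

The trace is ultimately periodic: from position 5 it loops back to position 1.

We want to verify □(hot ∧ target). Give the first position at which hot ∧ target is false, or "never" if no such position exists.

0

At position 0 the labels are {target}, so hot ∧ target is false there. This is the first violation.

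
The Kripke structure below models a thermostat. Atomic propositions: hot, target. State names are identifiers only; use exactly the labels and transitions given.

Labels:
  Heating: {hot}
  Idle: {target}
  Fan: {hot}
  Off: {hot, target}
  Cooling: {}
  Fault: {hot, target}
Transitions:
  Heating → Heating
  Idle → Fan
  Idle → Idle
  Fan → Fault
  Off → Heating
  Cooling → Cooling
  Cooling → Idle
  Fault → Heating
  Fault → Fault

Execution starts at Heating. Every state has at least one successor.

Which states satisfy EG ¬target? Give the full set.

States satisfying ¬target: {Heating, Fan, Cooling}.
States satisfying EG ¬target: {Heating, Cooling}.

{Heating, Cooling}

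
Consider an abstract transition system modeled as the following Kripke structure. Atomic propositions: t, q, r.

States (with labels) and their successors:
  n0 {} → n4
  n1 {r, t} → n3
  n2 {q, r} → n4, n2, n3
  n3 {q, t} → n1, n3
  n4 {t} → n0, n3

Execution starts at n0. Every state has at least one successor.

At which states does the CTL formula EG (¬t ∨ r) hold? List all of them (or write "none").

States satisfying ¬t ∨ r: {n0, n1, n2}.
States satisfying EG (¬t ∨ r): {n2}.

{n2}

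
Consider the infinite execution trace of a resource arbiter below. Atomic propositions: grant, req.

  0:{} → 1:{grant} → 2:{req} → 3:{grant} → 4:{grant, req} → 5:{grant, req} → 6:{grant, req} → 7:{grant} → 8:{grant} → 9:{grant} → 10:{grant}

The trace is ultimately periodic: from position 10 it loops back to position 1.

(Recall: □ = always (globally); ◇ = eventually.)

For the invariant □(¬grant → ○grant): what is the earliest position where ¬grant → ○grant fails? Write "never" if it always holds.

never

¬grant → ○grant holds at every position 0..10, and those are all the positions the trace ever visits, so the invariant □(¬grant → ○grant) is never violated.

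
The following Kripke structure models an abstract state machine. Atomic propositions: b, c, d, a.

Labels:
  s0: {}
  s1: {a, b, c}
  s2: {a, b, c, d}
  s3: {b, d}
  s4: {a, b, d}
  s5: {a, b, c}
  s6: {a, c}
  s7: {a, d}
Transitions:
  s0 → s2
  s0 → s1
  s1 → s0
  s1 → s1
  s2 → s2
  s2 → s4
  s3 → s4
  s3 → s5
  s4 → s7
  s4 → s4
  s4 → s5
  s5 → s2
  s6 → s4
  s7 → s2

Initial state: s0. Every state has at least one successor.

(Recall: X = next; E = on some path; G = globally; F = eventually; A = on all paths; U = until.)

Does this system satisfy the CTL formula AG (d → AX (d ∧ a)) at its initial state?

States satisfying d → AX (d ∧ a): {s0, s1, s2, s5, s6, s7}.
States satisfying AG (d → AX (d ∧ a)): ∅.
s4 is reachable from s0 and violates d → AX (d ∧ a), so AG fails at s0.
s0 ∉ Sat(AG (d → AX (d ∧ a))).

Does not hold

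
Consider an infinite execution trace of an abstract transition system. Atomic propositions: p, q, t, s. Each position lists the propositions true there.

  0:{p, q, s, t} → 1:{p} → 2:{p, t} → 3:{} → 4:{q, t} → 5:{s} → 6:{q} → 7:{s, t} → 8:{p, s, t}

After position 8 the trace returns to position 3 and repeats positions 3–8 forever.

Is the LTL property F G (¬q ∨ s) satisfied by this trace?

No

G (¬q ∨ s) is false at every position 0..8, so it never becomes true and F G (¬q ∨ s) fails.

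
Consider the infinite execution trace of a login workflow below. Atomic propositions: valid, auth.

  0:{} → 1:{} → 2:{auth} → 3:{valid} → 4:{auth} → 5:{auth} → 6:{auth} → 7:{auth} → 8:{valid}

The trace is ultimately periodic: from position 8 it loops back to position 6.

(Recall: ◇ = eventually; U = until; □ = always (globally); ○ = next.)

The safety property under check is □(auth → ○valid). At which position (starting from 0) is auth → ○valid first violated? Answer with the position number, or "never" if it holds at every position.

Check auth → ○valid at each position in order: 0 ✓, 1 ✓, 2 ✓, 3 ✓.
At position 4 the labels are {auth} and the next position 5 has {auth}, so auth → ○valid is false there. This is the first violation.

4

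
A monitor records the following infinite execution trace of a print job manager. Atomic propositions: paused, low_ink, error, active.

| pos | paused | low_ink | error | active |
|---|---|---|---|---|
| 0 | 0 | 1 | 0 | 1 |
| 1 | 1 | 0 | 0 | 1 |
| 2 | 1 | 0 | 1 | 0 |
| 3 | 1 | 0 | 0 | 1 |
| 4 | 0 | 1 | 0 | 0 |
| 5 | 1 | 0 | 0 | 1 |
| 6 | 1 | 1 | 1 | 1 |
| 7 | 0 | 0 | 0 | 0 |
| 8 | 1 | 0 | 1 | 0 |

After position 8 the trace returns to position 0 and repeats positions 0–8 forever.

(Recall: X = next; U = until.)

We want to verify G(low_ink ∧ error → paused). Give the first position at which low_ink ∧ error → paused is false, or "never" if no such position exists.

never

low_ink ∧ error → paused holds at every position 0..8, and those are all the positions the trace ever visits, so the invariant G(low_ink ∧ error → paused) is never violated.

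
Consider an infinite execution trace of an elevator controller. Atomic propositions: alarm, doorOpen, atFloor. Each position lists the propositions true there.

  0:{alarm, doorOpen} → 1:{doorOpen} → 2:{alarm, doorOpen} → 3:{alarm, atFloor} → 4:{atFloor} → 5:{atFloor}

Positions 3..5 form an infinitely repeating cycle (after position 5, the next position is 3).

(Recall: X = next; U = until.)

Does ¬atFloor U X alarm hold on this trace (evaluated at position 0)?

Walking from position 0: X alarm first holds at position 1, and ¬atFloor holds at every earlier position along the way, so ¬atFloor U X alarm holds.

Yes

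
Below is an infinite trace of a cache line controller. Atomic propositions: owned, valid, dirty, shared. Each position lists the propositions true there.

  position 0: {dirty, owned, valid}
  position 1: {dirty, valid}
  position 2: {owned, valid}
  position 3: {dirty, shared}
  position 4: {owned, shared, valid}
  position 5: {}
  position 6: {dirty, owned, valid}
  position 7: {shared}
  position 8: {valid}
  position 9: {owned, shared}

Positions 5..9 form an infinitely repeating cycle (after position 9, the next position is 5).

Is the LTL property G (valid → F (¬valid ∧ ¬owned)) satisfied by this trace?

valid → F (¬valid ∧ ¬owned) holds at every position 0..9, and those are all positions ever visited, so G (valid → F (¬valid ∧ ¬owned)) holds.
Positions where valid holds: 0, 1, 2, 4, 6, 8.
Check F (¬valid ∧ ¬owned) at each: 0→ok, 1→ok, 2→ok, 4→ok, 6→ok, 8→ok.

Satisfied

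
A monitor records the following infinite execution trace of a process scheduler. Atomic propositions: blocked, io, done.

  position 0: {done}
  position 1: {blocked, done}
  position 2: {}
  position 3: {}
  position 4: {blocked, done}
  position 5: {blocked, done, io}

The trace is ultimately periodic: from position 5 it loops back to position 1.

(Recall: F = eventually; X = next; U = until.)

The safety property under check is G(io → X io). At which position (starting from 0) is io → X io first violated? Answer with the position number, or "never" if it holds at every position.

Check io → X io at each position in order: 0 ✓, 1 ✓, 2 ✓, 3 ✓, 4 ✓.
At position 5 the labels are {blocked, done, io} and the next position 1 has {blocked, done}, so io → X io is false there. This is the first violation.

5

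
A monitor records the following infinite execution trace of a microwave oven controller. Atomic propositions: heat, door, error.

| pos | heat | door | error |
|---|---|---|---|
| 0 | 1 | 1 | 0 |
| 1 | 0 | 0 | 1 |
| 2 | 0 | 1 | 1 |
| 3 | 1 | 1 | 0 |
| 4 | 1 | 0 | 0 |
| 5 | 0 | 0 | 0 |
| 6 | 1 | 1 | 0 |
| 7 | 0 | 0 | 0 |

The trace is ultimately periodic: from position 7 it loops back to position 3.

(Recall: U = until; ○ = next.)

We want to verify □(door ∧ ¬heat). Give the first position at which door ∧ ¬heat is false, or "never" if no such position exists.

0

At position 0 the labels are {door, heat}, so door ∧ ¬heat is false there. This is the first violation.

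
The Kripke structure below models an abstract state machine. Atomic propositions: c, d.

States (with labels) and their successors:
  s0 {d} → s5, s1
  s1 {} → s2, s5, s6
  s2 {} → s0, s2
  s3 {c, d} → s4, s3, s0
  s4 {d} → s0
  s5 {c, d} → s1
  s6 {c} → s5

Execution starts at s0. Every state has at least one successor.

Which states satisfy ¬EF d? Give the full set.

none

States satisfying d: {s0, s3, s4, s5}.
States satisfying EF d: {s0, s1, s2, s3, s4, s5, s6}.
States satisfying ¬EF d: ∅.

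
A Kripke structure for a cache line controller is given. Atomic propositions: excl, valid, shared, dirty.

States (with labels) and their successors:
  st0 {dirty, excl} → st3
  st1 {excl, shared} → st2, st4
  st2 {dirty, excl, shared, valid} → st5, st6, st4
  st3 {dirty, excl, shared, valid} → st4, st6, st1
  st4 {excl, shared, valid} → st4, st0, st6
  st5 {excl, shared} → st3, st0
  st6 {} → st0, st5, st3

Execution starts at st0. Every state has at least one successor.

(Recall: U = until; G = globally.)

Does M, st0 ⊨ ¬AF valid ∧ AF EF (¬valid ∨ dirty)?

Violated

States satisfying valid: {st2, st3, st4}.
States satisfying AF valid: {st0, st1, st2, st3, st4, st5, st6}.
States satisfying ¬AF valid: ∅.
States satisfying EF (¬valid ∨ dirty): {st0, st1, st2, st3, st4, st5, st6}.
States satisfying AF EF (¬valid ∨ dirty): {st0, st1, st2, st3, st4, st5, st6}.
States satisfying ¬AF valid ∧ AF EF (¬valid ∨ dirty): ∅.
st0 ∉ Sat(¬AF valid ∧ AF EF (¬valid ∨ dirty)).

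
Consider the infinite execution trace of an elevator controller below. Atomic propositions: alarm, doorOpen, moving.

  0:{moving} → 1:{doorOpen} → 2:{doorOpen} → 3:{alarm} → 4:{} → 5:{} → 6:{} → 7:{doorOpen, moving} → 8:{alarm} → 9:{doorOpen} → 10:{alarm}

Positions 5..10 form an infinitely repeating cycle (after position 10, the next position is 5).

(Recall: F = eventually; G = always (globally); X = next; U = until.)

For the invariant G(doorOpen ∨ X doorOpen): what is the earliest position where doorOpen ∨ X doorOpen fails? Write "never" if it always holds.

Check doorOpen ∨ X doorOpen at each position in order: 0 ✓, 1 ✓, 2 ✓.
At position 3 the labels are {alarm} and the next position 4 has {}, so doorOpen ∨ X doorOpen is false there. This is the first violation.

3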